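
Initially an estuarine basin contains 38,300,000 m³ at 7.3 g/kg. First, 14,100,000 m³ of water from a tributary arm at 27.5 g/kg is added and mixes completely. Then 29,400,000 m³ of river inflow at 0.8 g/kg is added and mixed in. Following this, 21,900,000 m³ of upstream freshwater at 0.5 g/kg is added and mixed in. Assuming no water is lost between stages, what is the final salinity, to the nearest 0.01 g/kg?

6.77 g/kg

Mass of salt is conserved:
Initial salt = 38,300,000×7.3 = 279,590,000
After stage 1: salt = 279,590,000 + 14,100,000×27.5 = 667,340,000; volume = 52,400,000 m³; S = 12.735 g/kg
After stage 2: salt = 667,340,000 + 29,400,000×0.8 = 690,860,000; volume = 81,800,000 m³; S = 8.446 g/kg
After stage 3: salt = 690,860,000 + 21,900,000×0.5 = 701,810,000; volume = 103,700,000 m³
S = 701,810,000 / 103,700,000 = 6.7677 g/kg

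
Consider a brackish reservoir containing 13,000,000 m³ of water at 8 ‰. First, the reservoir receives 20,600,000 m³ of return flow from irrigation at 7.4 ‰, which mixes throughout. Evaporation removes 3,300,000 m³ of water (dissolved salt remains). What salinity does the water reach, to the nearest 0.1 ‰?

8.5 ‰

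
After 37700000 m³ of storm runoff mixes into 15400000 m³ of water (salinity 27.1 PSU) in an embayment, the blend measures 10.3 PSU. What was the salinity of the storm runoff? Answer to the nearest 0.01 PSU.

Salt balance: 15,400,000×27.1 + 37,700,000×S = 53,100,000×10.3
417,340,000 + 37,700,000·S = 546,930,000
S = (546,930,000 − 417,340,000) / 37,700,000 = 3.4374 PSU

3.44 PSU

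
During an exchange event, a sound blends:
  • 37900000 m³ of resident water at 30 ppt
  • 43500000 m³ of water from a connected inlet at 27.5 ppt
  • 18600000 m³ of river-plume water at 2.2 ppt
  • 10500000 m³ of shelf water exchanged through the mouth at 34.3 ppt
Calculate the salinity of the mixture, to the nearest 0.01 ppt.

Salt balance:
salt = 37,900,000×30 + 43,500,000×27.5 + 18,600,000×2.2 + 10,500,000×34.3 = 1,137,000,000 + 1,196,250,000 + 40,920,000 + 360,150,000 = 2,734,320,000
volume = 37,900,000 + 43,500,000 + 18,600,000 + 10,500,000 = 110,500,000 m³
S = 2,734,320,000 / 110,500,000 = 24.745 ppt

24.74 ppt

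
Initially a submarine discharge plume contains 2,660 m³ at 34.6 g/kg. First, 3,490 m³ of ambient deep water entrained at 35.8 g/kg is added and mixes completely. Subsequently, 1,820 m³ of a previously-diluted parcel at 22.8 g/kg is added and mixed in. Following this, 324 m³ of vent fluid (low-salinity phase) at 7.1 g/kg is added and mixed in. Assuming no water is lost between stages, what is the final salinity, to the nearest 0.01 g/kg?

31.44 g/kg

Weighted by volume,
Initial salt = 2,660×34.6 = 92,036
After stage 1: salt = 92,036 + 3,490×35.8 = 216,978; volume = 6,150 m³; S = 35.281 g/kg
After stage 2: salt = 216,978 + 1,820×22.8 = 258,474; volume = 7,970 m³; S = 32.431 g/kg
After stage 3: salt = 258,474 + 324×7.1 = 260,774.4; volume = 8,294 m³
S = 260,774.4 / 8,294 = 31.4413 g/kg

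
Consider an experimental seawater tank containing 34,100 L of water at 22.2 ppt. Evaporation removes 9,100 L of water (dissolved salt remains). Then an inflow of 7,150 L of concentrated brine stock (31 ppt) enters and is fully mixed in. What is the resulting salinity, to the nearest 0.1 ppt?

After evaporation: salt = 34,100×22.2 = 757,020; volume = 34,100 − 9,100 = 25,000 L
After mixing: salt = 757,020 + 7,150×31 = 978,670; volume = 25,000 + 7,150 = 32,150 L
S = 978,670 / 32,150 = 30.4407 ppt

30.4 ppt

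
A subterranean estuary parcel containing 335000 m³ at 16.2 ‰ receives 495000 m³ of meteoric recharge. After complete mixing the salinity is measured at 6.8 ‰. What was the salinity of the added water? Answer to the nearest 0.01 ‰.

0.44 ‰

Salt balance: 335,000×16.2 + 495,000×S = 830,000×6.8
5,427,000 + 495,000·S = 5,644,000
S = (5,644,000 − 5,427,000) / 495,000 = 0.4384 ‰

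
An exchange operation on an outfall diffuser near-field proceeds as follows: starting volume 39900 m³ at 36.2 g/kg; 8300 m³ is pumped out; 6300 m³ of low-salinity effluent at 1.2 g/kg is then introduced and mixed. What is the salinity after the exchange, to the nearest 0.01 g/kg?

Remaining after removal: 31,600 m³ at 36.2 g/kg (salt = 1,143,920)
After addition: salt = 1,143,920 + 6,300×1.2 = 1,151,480; volume = 37,900 m³
S = 1,151,480 / 37,900 = 30.3821 g/kg

30.38 g/kg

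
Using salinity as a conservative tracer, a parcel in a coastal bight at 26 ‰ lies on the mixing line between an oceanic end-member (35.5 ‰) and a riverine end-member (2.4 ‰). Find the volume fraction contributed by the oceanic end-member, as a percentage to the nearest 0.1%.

71.3%

Let g be the oceanic fraction. Salt balance per unit volume:
g×35.5 + (1−g)×2.4 = 26
g = (26 − 2.4) / (35.5 − 2.4) = 23.6/33.1 = 0.713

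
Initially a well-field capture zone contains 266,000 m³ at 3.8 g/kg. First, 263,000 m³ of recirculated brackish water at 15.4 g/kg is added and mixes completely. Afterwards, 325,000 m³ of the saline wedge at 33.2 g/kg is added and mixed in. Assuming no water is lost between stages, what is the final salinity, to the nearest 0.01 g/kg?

18.56 g/kg

Total salt / total volume:
Initial salt = 266,000×3.8 = 1,010,800
After stage 1: salt = 1,010,800 + 263,000×15.4 = 5,061,000; volume = 529,000 m³; S = 9.567 g/kg
After stage 2: salt = 5,061,000 + 325,000×33.2 = 15,851,000; volume = 854,000 m³
S = 15,851,000 / 854,000 = 18.5609 g/kg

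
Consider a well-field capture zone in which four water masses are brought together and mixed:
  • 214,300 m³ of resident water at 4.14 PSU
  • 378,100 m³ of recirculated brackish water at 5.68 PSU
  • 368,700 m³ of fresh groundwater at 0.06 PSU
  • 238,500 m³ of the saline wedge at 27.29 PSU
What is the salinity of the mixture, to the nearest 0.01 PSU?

7.97 PSU

By conservation of dissolved salt,
salt = 214,300×4.14 + 378,100×5.68 + 368,700×0.06 + 238,500×27.29 = 887,202 + 2,147,608 + 22,122 + 6,508,665 = 9,565,597
volume = 214,300 + 378,100 + 368,700 + 238,500 = 1,199,600 m³
S = 9,565,597 / 1,199,600 = 7.974 PSU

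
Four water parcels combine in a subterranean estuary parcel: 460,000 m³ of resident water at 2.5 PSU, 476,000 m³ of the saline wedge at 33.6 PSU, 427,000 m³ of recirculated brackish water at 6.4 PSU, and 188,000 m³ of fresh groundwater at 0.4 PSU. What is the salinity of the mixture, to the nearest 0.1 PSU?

Conserving salt mass:
salt = 460,000×2.5 + 476,000×33.6 + 427,000×6.4 + 188,000×0.4 = 1,150,000 + 15,993,600 + 2,732,800 + 75,200 = 19,951,600
volume = 460,000 + 476,000 + 427,000 + 188,000 = 1,551,000 m³
S = 19,951,600 / 1,551,000 = 12.864 PSU

12.9 PSU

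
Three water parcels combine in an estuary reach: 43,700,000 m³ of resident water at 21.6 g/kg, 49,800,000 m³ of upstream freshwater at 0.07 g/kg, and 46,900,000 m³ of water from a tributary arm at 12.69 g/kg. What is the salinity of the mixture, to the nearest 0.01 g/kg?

10.99 g/kg

Conserving salt mass:
salt = 43,700,000×21.6 + 49,800,000×0.07 + 46,900,000×12.69 = 943,920,000 + 3,486,000 + 595,161,000 = 1,542,567,000
volume = 43,700,000 + 49,800,000 + 46,900,000 = 140,400,000 m³
S = 1,542,567,000 / 140,400,000 = 10.9869 g/kg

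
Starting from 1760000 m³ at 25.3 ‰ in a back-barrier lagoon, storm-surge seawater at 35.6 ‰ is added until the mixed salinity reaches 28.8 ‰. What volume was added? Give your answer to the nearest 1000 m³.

906000 m³

Salt balance: 1,760,000×25.3 + V×35.6 = (1,760,000+V)×28.8
44,528,000 + 35.6V = 50,688,000 + 28.8V
6,160,000 = 6.8V
V = 905,882.35 m³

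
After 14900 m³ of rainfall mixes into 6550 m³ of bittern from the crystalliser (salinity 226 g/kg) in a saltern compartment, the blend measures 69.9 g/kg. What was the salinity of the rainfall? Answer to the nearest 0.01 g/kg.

1.28 g/kg

Salt balance: 6,550×226 + 14,900×S = 21,450×69.9
1,480,300 + 14,900·S = 1,499,355
S = (1,499,355 − 1,480,300) / 14,900 = 1.2789 g/kg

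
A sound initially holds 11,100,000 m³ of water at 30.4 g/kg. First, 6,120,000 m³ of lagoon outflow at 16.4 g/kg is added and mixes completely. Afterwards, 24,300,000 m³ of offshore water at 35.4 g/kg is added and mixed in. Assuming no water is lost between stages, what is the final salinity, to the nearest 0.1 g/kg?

Conserving salt mass:
Initial salt = 11,100,000×30.4 = 337,440,000
After stage 1: salt = 337,440,000 + 6,120,000×16.4 = 437,808,000; volume = 17,220,000 m³; S = 25.424 g/kg
After stage 2: salt = 437,808,000 + 24,300,000×35.4 = 1,298,028,000; volume = 41,520,000 m³
S = 1,298,028,000 / 41,520,000 = 31.2627 g/kg

31.3 g/kg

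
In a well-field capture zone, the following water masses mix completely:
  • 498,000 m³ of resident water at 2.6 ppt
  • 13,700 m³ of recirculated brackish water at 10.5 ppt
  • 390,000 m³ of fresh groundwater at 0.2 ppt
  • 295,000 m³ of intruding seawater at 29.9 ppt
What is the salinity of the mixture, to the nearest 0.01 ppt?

8.64 ppt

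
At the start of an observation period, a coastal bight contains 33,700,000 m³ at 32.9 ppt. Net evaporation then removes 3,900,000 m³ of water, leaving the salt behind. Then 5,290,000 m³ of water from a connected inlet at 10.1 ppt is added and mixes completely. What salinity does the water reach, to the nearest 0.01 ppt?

After evaporation: salt = 33,700,000×32.9 = 1,108,730,000; volume = 33,700,000 − 3,900,000 = 29,800,000 m³
After mixing: salt = 1,108,730,000 + 5,290,000×10.1 = 1,162,159,000; volume = 29,800,000 + 5,290,000 = 35,090,000 m³
S = 1,162,159,000 / 35,090,000 = 33.1194 ppt

33.12 ppt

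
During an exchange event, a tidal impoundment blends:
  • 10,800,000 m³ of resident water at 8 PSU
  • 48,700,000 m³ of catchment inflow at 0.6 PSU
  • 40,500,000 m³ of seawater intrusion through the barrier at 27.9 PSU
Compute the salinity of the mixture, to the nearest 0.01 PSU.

12.46 PSU

Salt balance:
salt = 10,800,000×8 + 48,700,000×0.6 + 40,500,000×27.9 = 86,400,000 + 29,220,000 + 1,129,950,000 = 1,245,570,000
volume = 10,800,000 + 48,700,000 + 40,500,000 = 100,000,000 m³
S = 1,245,570,000 / 100,000,000 = 12.4557 PSU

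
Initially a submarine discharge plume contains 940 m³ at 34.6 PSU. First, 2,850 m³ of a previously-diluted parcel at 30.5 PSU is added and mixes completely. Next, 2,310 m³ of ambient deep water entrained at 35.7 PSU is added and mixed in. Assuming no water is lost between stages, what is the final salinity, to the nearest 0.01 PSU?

Salt balance:
Initial salt = 940×34.6 = 32,524
After stage 1: salt = 32,524 + 2,850×30.5 = 119,449; volume = 3,790 m³; S = 31.517 PSU
After stage 2: salt = 119,449 + 2,310×35.7 = 201,916; volume = 6,100 m³
S = 201,916 / 6,100 = 33.101 PSU

33.10 PSU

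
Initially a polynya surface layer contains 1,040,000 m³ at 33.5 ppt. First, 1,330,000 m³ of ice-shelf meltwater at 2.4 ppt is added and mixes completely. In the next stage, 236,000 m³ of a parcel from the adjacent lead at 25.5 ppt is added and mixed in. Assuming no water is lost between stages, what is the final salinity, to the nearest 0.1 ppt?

16.9 ppt

By conservation of dissolved salt,
Initial salt = 1,040,000×33.5 = 34,840,000
After stage 1: salt = 34,840,000 + 1,330,000×2.4 = 38,032,000; volume = 2,370,000 m³; S = 16.047 ppt
After stage 2: salt = 38,032,000 + 236,000×25.5 = 44,050,000; volume = 2,606,000 m³
S = 44,050,000 / 2,606,000 = 16.9033 ppt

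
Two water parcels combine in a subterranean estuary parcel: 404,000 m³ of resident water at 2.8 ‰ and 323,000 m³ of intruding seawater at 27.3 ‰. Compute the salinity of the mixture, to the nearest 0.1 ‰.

Conserving salt mass:
salt = 404,000×2.8 + 323,000×27.3 = 1,131,200 + 8,817,900 = 9,949,100
volume = 404,000 + 323,000 = 727,000 m³
S = 9,949,100 / 727,000 = 13.685 ‰

13.7 ‰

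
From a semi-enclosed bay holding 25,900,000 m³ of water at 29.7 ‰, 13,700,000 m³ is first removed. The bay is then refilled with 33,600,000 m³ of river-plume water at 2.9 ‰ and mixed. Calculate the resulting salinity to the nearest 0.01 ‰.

10.04 ‰

Remaining after removal: 12,200,000 m³ at 29.7 ‰ (salt = 362,340,000)
After addition: salt = 362,340,000 + 33,600,000×2.9 = 459,780,000; volume = 45,800,000 m³
S = 459,780,000 / 45,800,000 = 10.0389 ‰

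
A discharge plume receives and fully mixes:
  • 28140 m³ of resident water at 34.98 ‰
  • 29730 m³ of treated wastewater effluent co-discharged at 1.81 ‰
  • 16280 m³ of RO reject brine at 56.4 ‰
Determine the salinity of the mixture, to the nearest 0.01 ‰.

26.38 ‰

Total salt / total volume:
salt = 28,140×34.98 + 29,730×1.81 + 16,280×56.4 = 984,337.2 + 53,811.3 + 918,192 = 1,956,340.5
volume = 28,140 + 29,730 + 16,280 = 74,150 m³
S = 1,956,340.5 / 74,150 = 26.3836 ‰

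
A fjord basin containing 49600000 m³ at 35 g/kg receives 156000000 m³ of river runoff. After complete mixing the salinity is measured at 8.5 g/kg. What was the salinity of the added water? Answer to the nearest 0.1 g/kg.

0.1 g/kg

Salt balance: 49,600,000×35 + 156,000,000×S = 205,600,000×8.5
1,736,000,000 + 156,000,000·S = 1,747,600,000
S = (1,747,600,000 − 1,736,000,000) / 156,000,000 = 0.0744 g/kg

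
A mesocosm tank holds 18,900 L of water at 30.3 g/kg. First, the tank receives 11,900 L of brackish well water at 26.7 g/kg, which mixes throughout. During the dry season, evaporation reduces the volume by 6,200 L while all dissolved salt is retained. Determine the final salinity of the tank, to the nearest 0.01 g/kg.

After mixing: salt = 18,900×30.3 + 11,900×26.7 = 890,400; volume = 30,800 L
After evaporation: salt unchanged = 890,400; volume = 30,800 − 6,200 = 24,600 L
S = 890,400 / 24,600 = 36.1951 g/kg

36.20 g/kg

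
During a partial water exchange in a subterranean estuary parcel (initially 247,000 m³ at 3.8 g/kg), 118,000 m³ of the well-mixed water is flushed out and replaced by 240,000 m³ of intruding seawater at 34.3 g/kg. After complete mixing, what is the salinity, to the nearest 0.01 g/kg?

23.64 g/kg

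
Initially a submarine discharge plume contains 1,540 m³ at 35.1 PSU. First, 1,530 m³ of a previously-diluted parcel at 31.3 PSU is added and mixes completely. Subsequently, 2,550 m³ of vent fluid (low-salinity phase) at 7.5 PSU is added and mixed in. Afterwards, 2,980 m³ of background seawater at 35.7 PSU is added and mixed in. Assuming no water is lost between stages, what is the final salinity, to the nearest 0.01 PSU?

Conserving salt mass:
Initial salt = 1,540×35.1 = 54,054
After stage 1: salt = 54,054 + 1,530×31.3 = 101,943; volume = 3,070 m³; S = 33.206 PSU
After stage 2: salt = 101,943 + 2,550×7.5 = 121,068; volume = 5,620 m³; S = 21.542 PSU
After stage 3: salt = 121,068 + 2,980×35.7 = 227,454; volume = 8,600 m³
S = 227,454 / 8,600 = 26.4481 PSU

26.45 PSU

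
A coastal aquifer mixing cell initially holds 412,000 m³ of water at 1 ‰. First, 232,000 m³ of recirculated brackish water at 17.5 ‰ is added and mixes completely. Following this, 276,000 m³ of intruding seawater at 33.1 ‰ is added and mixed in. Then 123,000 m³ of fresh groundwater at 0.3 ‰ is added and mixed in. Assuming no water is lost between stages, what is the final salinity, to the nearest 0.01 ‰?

Weighted by volume,
Initial salt = 412,000×1 = 412,000
After stage 1: salt = 412,000 + 232,000×17.5 = 4,472,000; volume = 644,000 m³; S = 6.944 ‰
After stage 2: salt = 4,472,000 + 276,000×33.1 = 13,607,600; volume = 920,000 m³; S = 14.791 ‰
After stage 3: salt = 13,607,600 + 123,000×0.3 = 13,644,500; volume = 1,043,000 m³
S = 13,644,500 / 1,043,000 = 13.082 ‰

13.08 ‰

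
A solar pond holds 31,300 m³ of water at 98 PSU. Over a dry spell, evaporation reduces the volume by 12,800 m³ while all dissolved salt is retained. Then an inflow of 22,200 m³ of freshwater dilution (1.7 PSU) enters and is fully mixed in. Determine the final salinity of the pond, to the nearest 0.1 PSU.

After evaporation: salt = 31,300×98 = 3,067,400; volume = 31,300 − 12,800 = 18,500 m³
After mixing: salt = 3,067,400 + 22,200×1.7 = 3,105,140; volume = 18,500 + 22,200 = 40,700 m³
S = 3,105,140 / 40,700 = 76.2934 PSU

76.3 PSU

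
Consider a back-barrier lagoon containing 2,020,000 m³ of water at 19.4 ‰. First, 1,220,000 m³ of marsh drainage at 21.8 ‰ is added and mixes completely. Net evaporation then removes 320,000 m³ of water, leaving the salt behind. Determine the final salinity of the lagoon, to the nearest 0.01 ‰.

After mixing: salt = 2,020,000×19.4 + 1,220,000×21.8 = 65,784,000; volume = 3,240,000 m³
After evaporation: salt unchanged = 65,784,000; volume = 3,240,000 − 320,000 = 2,920,000 m³
S = 65,784,000 / 2,920,000 = 22.5288 ‰

22.53 ‰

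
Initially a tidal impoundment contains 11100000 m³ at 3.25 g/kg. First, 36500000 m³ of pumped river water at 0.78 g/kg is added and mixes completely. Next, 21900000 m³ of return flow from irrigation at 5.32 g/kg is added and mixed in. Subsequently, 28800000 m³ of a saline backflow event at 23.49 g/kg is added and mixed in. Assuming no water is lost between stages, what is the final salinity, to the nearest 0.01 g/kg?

Conserving salt mass:
Initial salt = 11,100,000×3.25 = 36,075,000
After stage 1: salt = 36,075,000 + 36,500,000×0.78 = 64,545,000; volume = 47,600,000 m³; S = 1.356 g/kg
After stage 2: salt = 64,545,000 + 21,900,000×5.32 = 181,053,000; volume = 69,500,000 m³; S = 2.605 g/kg
After stage 3: salt = 181,053,000 + 28,800,000×23.49 = 857,565,000; volume = 98,300,000 m³
S = 857,565,000 / 98,300,000 = 8.724 g/kg

8.72 g/kg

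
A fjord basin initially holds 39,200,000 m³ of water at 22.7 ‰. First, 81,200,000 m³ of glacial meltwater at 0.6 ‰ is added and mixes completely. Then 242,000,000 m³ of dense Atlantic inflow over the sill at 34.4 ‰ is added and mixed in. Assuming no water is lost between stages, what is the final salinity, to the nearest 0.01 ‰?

25.56 ‰

Weighted by volume,
Initial salt = 39,200,000×22.7 = 889,840,000
After stage 1: salt = 889,840,000 + 81,200,000×0.6 = 938,560,000; volume = 120,400,000 m³; S = 7.795 ‰
After stage 2: salt = 938,560,000 + 242,000,000×34.4 = 9,263,360,000; volume = 362,400,000 m³
S = 9,263,360,000 / 362,400,000 = 25.5611 ‰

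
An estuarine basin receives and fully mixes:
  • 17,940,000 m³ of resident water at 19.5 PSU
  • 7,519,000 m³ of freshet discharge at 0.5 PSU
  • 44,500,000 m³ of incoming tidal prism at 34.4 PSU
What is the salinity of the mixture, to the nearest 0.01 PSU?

Total salt / total volume:
salt = 17,940,000×19.5 + 7,519,000×0.5 + 44,500,000×34.4 = 349,830,000 + 3,759,500 + 1,530,800,000 = 1,884,389,500
volume = 17,940,000 + 7,519,000 + 44,500,000 = 69,959,000 m³
S = 1,884,389,500 / 69,959,000 = 26.9356 PSU

26.94 PSU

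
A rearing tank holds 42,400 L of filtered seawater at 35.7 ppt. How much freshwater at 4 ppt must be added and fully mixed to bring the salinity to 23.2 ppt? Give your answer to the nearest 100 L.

27600 L

Salt balance: 42,400×35.7 + V×4 = (42,400+V)×23.2
1,513,680 + 4V = 983,680 + 23.2V
530,000 = 19.2V
V = 27,604.17 L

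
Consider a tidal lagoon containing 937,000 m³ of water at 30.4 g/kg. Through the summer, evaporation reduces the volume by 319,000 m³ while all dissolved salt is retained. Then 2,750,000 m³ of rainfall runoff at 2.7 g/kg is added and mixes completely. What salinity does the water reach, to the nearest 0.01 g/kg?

10.66 g/kg

After evaporation: salt = 937,000×30.4 = 28,484,800; volume = 937,000 − 319,000 = 618,000 m³
After mixing: salt = 28,484,800 + 2,750,000×2.7 = 35,909,800; volume = 618,000 + 2,750,000 = 3,368,000 m³
S = 35,909,800 / 3,368,000 = 10.6621 g/kg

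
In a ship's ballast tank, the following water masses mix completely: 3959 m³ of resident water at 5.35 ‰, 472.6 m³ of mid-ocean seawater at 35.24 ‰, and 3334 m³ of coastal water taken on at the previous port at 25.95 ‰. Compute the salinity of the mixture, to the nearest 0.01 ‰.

16.01 ‰

Total salt / total volume:
salt = 3,959×5.35 + 472.6×35.24 + 3,334×25.95 = 21,180.65 + 16,654.424 + 86,517.3 = 124,352.374
volume = 3,959 + 472.6 + 3,334 = 7,765.6 m³
S = 124,352.374 / 7,765.6 = 16.0132 ‰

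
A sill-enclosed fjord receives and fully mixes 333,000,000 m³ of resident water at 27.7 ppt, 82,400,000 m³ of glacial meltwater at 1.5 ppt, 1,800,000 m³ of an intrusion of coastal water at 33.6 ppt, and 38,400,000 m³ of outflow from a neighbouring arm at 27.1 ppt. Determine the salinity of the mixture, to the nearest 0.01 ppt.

Total salt / total volume:
salt = 333,000,000×27.7 + 82,400,000×1.5 + 1,800,000×33.6 + 38,400,000×27.1 = 9,224,100,000 + 123,600,000 + 60,480,000 + 1,040,640,000 = 10,448,820,000
volume = 333,000,000 + 82,400,000 + 1,800,000 + 38,400,000 = 455,600,000 m³
S = 10,448,820,000 / 455,600,000 = 22.9342 ppt

22.93 ppt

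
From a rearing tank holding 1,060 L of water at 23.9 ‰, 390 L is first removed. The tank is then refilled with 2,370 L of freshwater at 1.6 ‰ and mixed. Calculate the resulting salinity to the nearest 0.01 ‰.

6.51 ‰

Remaining after removal: 670 L at 23.9 ‰ (salt = 16,013)
After addition: salt = 16,013 + 2,370×1.6 = 19,805; volume = 3,040 L
S = 19,805 / 3,040 = 6.5148 ‰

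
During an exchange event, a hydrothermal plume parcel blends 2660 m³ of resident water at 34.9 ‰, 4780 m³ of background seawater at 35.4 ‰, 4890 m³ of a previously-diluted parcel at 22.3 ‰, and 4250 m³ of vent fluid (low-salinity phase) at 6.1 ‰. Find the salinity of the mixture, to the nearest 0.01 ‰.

23.95 ‰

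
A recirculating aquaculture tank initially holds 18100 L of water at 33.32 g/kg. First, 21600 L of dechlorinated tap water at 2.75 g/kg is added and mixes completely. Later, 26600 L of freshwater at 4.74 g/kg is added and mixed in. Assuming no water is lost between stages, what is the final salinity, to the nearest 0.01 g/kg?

11.89 g/kg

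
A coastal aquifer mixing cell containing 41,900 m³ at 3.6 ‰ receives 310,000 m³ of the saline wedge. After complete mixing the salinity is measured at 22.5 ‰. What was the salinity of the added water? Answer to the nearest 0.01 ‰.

25.05 ‰

Salt balance: 41,900×3.6 + 310,000×S = 351,900×22.5
150,840 + 310,000·S = 7,917,750
S = (7,917,750 − 150,840) / 310,000 = 25.0545 ‰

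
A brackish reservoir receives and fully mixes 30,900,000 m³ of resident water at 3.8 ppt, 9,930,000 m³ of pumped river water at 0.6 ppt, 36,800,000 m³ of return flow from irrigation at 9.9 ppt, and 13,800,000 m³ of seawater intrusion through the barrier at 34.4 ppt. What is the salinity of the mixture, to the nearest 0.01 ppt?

10.53 ppt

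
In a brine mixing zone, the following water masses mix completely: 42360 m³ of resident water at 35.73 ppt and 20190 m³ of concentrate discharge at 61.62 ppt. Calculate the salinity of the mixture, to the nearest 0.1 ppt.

Total salt / total volume:
salt = 42,360×35.73 + 20,190×61.62 = 1,513,522.8 + 1,244,107.8 = 2,757,630.6
volume = 42,360 + 20,190 = 62,550 m³
S = 2,757,630.6 / 62,550 = 44.087 ppt

44.1 ppt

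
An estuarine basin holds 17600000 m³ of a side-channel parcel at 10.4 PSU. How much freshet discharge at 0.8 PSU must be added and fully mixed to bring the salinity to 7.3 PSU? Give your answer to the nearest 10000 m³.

Salt balance: 17,600,000×10.4 + V×0.8 = (17,600,000+V)×7.3
183,040,000 + 0.8V = 128,480,000 + 7.3V
54,560,000 = 6.5V
V = 8,393,846.15 m³

8390000 m³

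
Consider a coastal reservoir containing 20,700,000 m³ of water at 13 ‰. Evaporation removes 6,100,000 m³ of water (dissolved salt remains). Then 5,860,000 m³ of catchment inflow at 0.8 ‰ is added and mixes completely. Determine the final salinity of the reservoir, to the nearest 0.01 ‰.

After evaporation: salt = 20,700,000×13 = 269,100,000; volume = 20,700,000 − 6,100,000 = 14,600,000 m³
After mixing: salt = 269,100,000 + 5,860,000×0.8 = 273,788,000; volume = 14,600,000 + 5,860,000 = 20,460,000 m³
S = 273,788,000 / 20,460,000 = 13.3816 ‰

13.38 ‰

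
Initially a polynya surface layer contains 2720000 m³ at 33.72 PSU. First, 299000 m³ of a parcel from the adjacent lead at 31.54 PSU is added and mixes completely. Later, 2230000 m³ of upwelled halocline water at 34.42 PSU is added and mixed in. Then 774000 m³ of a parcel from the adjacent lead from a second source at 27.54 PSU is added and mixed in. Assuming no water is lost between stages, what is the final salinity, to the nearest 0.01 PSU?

Total salt / total volume:
Initial salt = 2,720,000×33.72 = 91,718,400
After stage 1: salt = 91,718,400 + 299,000×31.54 = 101,148,860; volume = 3,019,000 m³; S = 33.504 PSU
After stage 2: salt = 101,148,860 + 2,230,000×34.42 = 177,905,460; volume = 5,249,000 m³; S = 33.893 PSU
After stage 3: salt = 177,905,460 + 774,000×27.54 = 199,221,420; volume = 6,023,000 m³
S = 199,221,420 / 6,023,000 = 33.0768 PSU

33.08 PSU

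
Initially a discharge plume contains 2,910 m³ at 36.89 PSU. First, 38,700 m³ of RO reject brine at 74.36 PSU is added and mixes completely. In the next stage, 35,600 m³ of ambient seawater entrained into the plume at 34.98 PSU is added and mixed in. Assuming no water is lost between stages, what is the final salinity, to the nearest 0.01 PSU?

54.79 PSU

Conserving salt mass:
Initial salt = 2,910×36.89 = 107,349.9
After stage 1: salt = 107,349.9 + 38,700×74.36 = 2,985,081.9; volume = 41,610 m³; S = 71.74 PSU
After stage 2: salt = 2,985,081.9 + 35,600×34.98 = 4,230,369.9; volume = 77,210 m³
S = 4,230,369.9 / 77,210 = 54.7904 PSU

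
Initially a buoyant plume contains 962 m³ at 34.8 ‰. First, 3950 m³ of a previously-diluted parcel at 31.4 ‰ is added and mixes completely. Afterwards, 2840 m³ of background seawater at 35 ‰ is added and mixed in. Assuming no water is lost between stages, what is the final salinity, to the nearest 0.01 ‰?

33.14 ‰

By conservation of dissolved salt,
Initial salt = 962×34.8 = 33,477.6
After stage 1: salt = 33,477.6 + 3,950×31.4 = 157,507.6; volume = 4,912 m³; S = 32.066 ‰
After stage 2: salt = 157,507.6 + 2,840×35 = 256,907.6; volume = 7,752 m³
S = 256,907.6 / 7,752 = 33.1408 ‰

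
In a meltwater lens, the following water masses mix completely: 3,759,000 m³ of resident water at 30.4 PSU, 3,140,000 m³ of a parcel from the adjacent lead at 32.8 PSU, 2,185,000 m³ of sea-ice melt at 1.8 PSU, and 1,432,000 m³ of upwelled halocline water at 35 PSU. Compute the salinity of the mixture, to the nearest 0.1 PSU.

Total salt / total volume:
salt = 3,759,000×30.4 + 3,140,000×32.8 + 2,185,000×1.8 + 1,432,000×35 = 114,273,600 + 102,992,000 + 3,933,000 + 50,120,000 = 271,318,600
volume = 3,759,000 + 3,140,000 + 2,185,000 + 1,432,000 = 10,516,000 m³
S = 271,318,600 / 10,516,000 = 25.801 PSU

25.8 PSU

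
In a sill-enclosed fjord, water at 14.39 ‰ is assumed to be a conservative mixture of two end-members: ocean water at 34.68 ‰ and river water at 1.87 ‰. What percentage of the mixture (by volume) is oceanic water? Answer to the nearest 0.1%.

Let g be the oceanic fraction. Salt balance per unit volume:
g×34.68 + (1−g)×1.87 = 14.39
g = (14.39 − 1.87) / (34.68 − 1.87) = 12.52/32.81 = 0.3816

38.2%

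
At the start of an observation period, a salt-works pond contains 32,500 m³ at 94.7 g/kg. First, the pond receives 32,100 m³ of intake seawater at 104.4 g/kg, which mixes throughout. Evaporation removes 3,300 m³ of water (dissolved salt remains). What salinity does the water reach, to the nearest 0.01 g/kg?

104.88 g/kg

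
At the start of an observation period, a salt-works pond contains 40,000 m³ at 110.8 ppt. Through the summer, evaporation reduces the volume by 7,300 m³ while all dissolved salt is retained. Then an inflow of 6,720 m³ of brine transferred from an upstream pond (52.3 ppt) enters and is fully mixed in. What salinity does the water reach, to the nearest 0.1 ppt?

121.3 ppt

After evaporation: salt = 40,000×110.8 = 4,432,000; volume = 40,000 − 7,300 = 32,700 m³
After mixing: salt = 4,432,000 + 6,720×52.3 = 4,783,456; volume = 32,700 + 6,720 = 39,420 m³
S = 4,783,456 / 39,420 = 121.3459 ppt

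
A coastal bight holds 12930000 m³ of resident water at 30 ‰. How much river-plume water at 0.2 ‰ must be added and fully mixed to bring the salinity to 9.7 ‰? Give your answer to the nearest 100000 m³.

27600000 m³

Salt balance: 12,930,000×30 + V×0.2 = (12,930,000+V)×9.7
387,900,000 + 0.2V = 125,421,000 + 9.7V
262,479,000 = 9.5V
V = 27,629,368.42 m³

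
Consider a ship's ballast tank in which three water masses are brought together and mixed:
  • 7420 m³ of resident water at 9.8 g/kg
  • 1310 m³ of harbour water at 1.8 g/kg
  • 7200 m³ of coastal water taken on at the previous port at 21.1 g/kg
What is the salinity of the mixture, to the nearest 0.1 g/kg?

Salt balance:
salt = 7,420×9.8 + 1,310×1.8 + 7,200×21.1 = 72,716 + 2,358 + 151,920 = 226,994
volume = 7,420 + 1,310 + 7,200 = 15,930 m³
S = 226,994 / 15,930 = 14.249 g/kg

14.2 g/kg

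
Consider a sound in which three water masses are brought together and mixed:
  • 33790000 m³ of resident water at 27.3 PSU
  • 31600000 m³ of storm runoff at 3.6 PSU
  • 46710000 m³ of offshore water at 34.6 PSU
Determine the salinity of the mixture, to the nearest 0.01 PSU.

Weighted by volume,
salt = 33,790,000×27.3 + 31,600,000×3.6 + 46,710,000×34.6 = 922,467,000 + 113,760,000 + 1,616,166,000 = 2,652,393,000
volume = 33,790,000 + 31,600,000 + 46,710,000 = 112,100,000 m³
S = 2,652,393,000 / 112,100,000 = 23.661 PSU

23.66 PSU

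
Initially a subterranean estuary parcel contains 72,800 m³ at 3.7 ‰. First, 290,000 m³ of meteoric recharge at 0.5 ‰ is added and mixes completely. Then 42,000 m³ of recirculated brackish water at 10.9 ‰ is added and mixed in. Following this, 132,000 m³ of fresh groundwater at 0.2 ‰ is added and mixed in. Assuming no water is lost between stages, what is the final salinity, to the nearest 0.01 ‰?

1.67 ‰

Mass of salt is conserved:
Initial salt = 72,800×3.7 = 269,360
After stage 1: salt = 269,360 + 290,000×0.5 = 414,360; volume = 362,800 m³; S = 1.142 ‰
After stage 2: salt = 414,360 + 42,000×10.9 = 872,160; volume = 404,800 m³; S = 2.155 ‰
After stage 3: salt = 872,160 + 132,000×0.2 = 898,560; volume = 536,800 m³
S = 898,560 / 536,800 = 1.6739 ‰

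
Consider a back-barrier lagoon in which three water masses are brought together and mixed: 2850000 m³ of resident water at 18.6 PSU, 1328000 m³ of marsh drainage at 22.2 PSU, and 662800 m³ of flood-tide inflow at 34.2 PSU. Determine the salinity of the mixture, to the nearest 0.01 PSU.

21.72 PSU

Mass of salt is conserved:
salt = 2,850,000×18.6 + 1,328,000×22.2 + 662,800×34.2 = 53,010,000 + 29,481,600 + 22,667,760 = 105,159,360
volume = 2,850,000 + 1,328,000 + 662,800 = 4,840,800 m³
S = 105,159,360 / 4,840,800 = 21.7235 PSU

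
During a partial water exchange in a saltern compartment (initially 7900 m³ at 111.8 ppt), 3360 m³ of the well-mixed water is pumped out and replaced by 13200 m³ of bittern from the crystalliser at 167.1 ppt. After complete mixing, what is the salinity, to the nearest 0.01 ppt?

152.95 ppt

Remaining after removal: 4,540 m³ at 111.8 ppt (salt = 507,572)
After addition: salt = 507,572 + 13,200×167.1 = 2,713,292; volume = 17,740 m³
S = 2,713,292 / 17,740 = 152.9477 ppt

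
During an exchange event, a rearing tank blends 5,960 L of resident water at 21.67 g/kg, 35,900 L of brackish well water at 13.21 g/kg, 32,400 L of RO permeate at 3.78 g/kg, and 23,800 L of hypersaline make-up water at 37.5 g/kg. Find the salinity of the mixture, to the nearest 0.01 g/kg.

16.50 g/kg

By conservation of dissolved salt,
salt = 5,960×21.67 + 35,900×13.21 + 32,400×3.78 + 23,800×37.5 = 129,153.2 + 474,239 + 122,472 + 892,500 = 1,618,364.2
volume = 5,960 + 35,900 + 32,400 + 23,800 = 98,060 L
S = 1,618,364.2 / 98,060 = 16.5038 g/kg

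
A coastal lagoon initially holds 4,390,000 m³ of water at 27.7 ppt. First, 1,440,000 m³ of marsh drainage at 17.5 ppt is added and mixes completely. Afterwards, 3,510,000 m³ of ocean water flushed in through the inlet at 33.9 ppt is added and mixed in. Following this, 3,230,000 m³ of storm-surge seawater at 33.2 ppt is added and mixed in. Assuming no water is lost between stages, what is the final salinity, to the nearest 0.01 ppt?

29.68 ppt

By conservation of dissolved salt,
Initial salt = 4,390,000×27.7 = 121,603,000
After stage 1: salt = 121,603,000 + 1,440,000×17.5 = 146,803,000; volume = 5,830,000 m³; S = 25.181 ppt
After stage 2: salt = 146,803,000 + 3,510,000×33.9 = 265,792,000; volume = 9,340,000 m³; S = 28.457 ppt
After stage 3: salt = 265,792,000 + 3,230,000×33.2 = 373,028,000; volume = 12,570,000 m³
S = 373,028,000 / 12,570,000 = 29.6761 ppt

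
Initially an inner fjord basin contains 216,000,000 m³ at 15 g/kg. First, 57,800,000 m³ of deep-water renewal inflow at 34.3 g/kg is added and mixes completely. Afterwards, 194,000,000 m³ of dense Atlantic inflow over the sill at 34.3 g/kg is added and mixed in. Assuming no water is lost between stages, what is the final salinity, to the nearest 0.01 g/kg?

Salt balance:
Initial salt = 216,000,000×15 = 3,240,000,000
After stage 1: salt = 3,240,000,000 + 57,800,000×34.3 = 5,222,540,000; volume = 273,800,000 m³; S = 19.074 g/kg
After stage 2: salt = 5,222,540,000 + 194,000,000×34.3 = 11,876,740,000; volume = 467,800,000 m³
S = 11,876,740,000 / 467,800,000 = 25.3885 g/kg

25.39 g/kg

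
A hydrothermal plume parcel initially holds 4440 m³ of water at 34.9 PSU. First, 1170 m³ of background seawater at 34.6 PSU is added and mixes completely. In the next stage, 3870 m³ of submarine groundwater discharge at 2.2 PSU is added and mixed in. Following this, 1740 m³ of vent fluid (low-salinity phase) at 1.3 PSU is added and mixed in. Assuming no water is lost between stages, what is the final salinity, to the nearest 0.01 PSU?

18.38 PSU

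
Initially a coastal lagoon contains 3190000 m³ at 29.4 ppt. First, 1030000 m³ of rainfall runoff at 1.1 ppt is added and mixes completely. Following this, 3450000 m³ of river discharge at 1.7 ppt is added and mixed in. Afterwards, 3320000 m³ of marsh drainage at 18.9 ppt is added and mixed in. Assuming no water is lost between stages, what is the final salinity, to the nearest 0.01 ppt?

14.88 ppt

Conserving salt mass:
Initial salt = 3,190,000×29.4 = 93,786,000
After stage 1: salt = 93,786,000 + 1,030,000×1.1 = 94,919,000; volume = 4,220,000 m³; S = 22.493 ppt
After stage 2: salt = 94,919,000 + 3,450,000×1.7 = 100,784,000; volume = 7,670,000 m³; S = 13.14 ppt
After stage 3: salt = 100,784,000 + 3,320,000×18.9 = 163,532,000; volume = 10,990,000 m³
S = 163,532,000 / 10,990,000 = 14.8801 ppt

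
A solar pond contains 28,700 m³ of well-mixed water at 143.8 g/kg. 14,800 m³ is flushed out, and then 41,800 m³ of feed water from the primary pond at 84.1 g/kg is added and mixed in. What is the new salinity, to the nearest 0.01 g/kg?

99.00 g/kg

Remaining after removal: 13,900 m³ at 143.8 g/kg (salt = 1,998,820)
After addition: salt = 1,998,820 + 41,800×84.1 = 5,514,200; volume = 55,700 m³
S = 5,514,200 / 55,700 = 98.9982 g/kg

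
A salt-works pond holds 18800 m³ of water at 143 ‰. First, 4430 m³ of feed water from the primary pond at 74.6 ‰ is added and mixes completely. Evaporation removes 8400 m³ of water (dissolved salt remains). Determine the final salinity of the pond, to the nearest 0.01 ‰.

After mixing: salt = 18,800×143 + 4,430×74.6 = 3,018,878; volume = 23,230 m³
After evaporation: salt unchanged = 3,018,878; volume = 23,230 − 8,400 = 14,830 m³
S = 3,018,878 / 14,830 = 203.5656 ‰

203.57 ‰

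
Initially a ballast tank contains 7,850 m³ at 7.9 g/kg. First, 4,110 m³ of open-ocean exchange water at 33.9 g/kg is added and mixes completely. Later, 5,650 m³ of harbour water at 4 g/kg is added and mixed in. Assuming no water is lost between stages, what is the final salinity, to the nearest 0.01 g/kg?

12.72 g/kg

Salt balance:
Initial salt = 7,850×7.9 = 62,015
After stage 1: salt = 62,015 + 4,110×33.9 = 201,344; volume = 11,960 m³; S = 16.835 g/kg
After stage 2: salt = 201,344 + 5,650×4 = 223,944; volume = 17,610 m³
S = 223,944 / 17,610 = 12.7169 g/kg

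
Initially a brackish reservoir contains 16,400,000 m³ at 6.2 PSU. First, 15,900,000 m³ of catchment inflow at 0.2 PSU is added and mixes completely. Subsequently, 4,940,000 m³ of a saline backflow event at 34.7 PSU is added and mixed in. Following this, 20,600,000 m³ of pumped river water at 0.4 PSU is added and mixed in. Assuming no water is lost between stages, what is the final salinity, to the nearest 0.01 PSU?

Salt balance:
Initial salt = 16,400,000×6.2 = 101,680,000
After stage 1: salt = 101,680,000 + 15,900,000×0.2 = 104,860,000; volume = 32,300,000 m³; S = 3.246 PSU
After stage 2: salt = 104,860,000 + 4,940,000×34.7 = 276,278,000; volume = 37,240,000 m³; S = 7.419 PSU
After stage 3: salt = 276,278,000 + 20,600,000×0.4 = 284,518,000; volume = 57,840,000 m³
S = 284,518,000 / 57,840,000 = 4.9191 PSU

4.92 PSU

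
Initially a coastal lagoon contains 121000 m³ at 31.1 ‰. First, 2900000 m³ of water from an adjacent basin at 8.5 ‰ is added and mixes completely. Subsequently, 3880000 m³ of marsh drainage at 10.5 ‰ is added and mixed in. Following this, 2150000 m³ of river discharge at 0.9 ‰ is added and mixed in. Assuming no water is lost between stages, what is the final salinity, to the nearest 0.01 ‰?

Salt balance:
Initial salt = 121,000×31.1 = 3,763,100
After stage 1: salt = 3,763,100 + 2,900,000×8.5 = 28,413,100; volume = 3,021,000 m³; S = 9.405 ‰
After stage 2: salt = 28,413,100 + 3,880,000×10.5 = 69,153,100; volume = 6,901,000 m³; S = 10.021 ‰
After stage 3: salt = 69,153,100 + 2,150,000×0.9 = 71,088,100; volume = 9,051,000 m³
S = 71,088,100 / 9,051,000 = 7.8542 ‰

7.85 ‰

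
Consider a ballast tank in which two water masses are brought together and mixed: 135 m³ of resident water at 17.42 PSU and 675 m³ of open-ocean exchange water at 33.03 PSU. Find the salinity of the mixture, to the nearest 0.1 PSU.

30.4 PSU

Mass of salt is conserved:
salt = 135×17.42 + 675×33.03 = 2,351.7 + 22,295.25 = 24,646.95
volume = 135 + 675 = 810 m³
S = 24,646.95 / 810 = 30.428 PSU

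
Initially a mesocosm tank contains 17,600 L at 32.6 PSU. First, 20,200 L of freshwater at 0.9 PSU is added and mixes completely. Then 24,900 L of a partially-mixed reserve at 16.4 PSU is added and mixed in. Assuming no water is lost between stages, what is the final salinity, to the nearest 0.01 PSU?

15.95 PSU

Mass of salt is conserved:
Initial salt = 17,600×32.6 = 573,760
After stage 1: salt = 573,760 + 20,200×0.9 = 591,940; volume = 37,800 L; S = 15.66 PSU
After stage 2: salt = 591,940 + 24,900×16.4 = 1,000,300; volume = 62,700 L
S = 1,000,300 / 62,700 = 15.9537 PSU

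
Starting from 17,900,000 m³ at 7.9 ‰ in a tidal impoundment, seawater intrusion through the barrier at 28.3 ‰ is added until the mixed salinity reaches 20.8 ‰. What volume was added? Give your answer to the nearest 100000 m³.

30800000 m³

Salt balance: 17,900,000×7.9 + V×28.3 = (17,900,000+V)×20.8
141,410,000 + 28.3V = 372,320,000 + 20.8V
230,910,000 = 7.5V
V = 30,788,000 m³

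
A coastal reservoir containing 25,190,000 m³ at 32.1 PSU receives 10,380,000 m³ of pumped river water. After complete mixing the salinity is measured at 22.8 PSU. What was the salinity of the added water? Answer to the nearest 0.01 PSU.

Salt balance: 25,190,000×32.1 + 10,380,000×S = 35,570,000×22.8
808,599,000 + 10,380,000·S = 810,996,000
S = (810,996,000 − 808,599,000) / 10,380,000 = 0.2309 PSU

0.23 PSU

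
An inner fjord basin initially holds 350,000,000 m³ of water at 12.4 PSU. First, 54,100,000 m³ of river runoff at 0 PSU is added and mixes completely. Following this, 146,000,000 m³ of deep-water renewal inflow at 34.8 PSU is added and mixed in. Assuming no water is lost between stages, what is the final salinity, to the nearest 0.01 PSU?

17.13 PSU

Weighted by volume,
Initial salt = 350,000,000×12.4 = 4,340,000,000
After stage 1: salt = 4,340,000,000 + 54,100,000×0 = 4,340,000,000; volume = 404,100,000 m³; S = 10.74 PSU
After stage 2: salt = 4,340,000,000 + 146,000,000×34.8 = 9,420,800,000; volume = 550,100,000 m³
S = 9,420,800,000 / 550,100,000 = 17.1256 PSU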